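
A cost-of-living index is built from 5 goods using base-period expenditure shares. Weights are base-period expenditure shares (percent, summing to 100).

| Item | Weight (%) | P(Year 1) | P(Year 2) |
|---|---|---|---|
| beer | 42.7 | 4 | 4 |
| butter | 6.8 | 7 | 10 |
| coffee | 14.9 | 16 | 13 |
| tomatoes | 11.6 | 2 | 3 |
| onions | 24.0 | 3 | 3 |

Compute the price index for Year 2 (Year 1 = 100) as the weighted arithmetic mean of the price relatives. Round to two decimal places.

beer: 42.7 × (4/4) = 42.7 × 1.000000 = 42.7000
butter: 6.8 × (10/7) = 6.8 × 1.428571 = 9.7143
coffee: 14.9 × (13/16) = 14.9 × 0.812500 = 12.1063
tomatoes: 11.6 × (3/2) = 11.6 × 1.500000 = 17.4000
onions: 24.0 × (3/3) = 24.0 × 1.000000 = 24.0000
Index = Σ wᵢ·(p₁ᵢ/p₀ᵢ) = 42.7000 + 9.7143 + 12.1063 + 17.4000 + 24.0000 = 105.9205

105.92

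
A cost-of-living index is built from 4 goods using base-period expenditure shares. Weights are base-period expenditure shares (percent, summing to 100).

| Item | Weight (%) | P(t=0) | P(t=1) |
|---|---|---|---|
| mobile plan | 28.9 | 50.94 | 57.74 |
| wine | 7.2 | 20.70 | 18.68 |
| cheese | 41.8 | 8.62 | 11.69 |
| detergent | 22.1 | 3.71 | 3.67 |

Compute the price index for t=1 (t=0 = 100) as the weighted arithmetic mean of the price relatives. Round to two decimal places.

mobile plan: 28.9 × (57.74/50.94) = 28.9 × 1.133490 = 32.7579
wine: 7.2 × (18.68/20.70) = 7.2 × 0.902415 = 6.4974
cheese: 41.8 × (11.69/8.62) = 41.8 × 1.356148 = 56.6870
detergent: 22.1 × (3.67/3.71) = 22.1 × 0.989218 = 21.8617
Index = Σ wᵢ·(p₁ᵢ/p₀ᵢ) = 32.7579 + 6.4974 + 56.6870 + 21.8617 = 117.8040

117.80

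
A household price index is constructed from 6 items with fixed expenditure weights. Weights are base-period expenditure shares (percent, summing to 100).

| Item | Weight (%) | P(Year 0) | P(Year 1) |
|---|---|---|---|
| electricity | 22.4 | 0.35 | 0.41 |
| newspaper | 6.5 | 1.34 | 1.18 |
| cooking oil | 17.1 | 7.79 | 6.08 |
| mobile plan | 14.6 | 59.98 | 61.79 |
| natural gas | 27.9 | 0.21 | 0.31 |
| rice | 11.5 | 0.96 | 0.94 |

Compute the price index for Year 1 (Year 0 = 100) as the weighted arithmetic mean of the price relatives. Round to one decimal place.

electricity: 22.4 × (0.41/0.35) = 22.4 × 1.171429 = 26.2400
newspaper: 6.5 × (1.18/1.34) = 6.5 × 0.880597 = 5.7239
cooking oil: 17.1 × (6.08/7.79) = 17.1 × 0.780488 = 13.3463
mobile plan: 14.6 × (61.79/59.98) = 14.6 × 1.030177 = 15.0406
natural gas: 27.9 × (0.31/0.21) = 27.9 × 1.476190 = 41.1857
rice: 11.5 × (0.94/0.96) = 11.5 × 0.979167 = 11.2604
Index = Σ wᵢ·(p₁ᵢ/p₀ᵢ) = 26.2400 + 5.7239 + 13.3463 + 15.0406 + 41.1857 + 11.2604 = 112.7969

112.8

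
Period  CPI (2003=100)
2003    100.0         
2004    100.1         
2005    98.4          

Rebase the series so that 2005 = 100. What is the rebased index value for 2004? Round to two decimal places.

Rebased(2004) = 100.1 / 98.4 × 100 = 101.7276

101.73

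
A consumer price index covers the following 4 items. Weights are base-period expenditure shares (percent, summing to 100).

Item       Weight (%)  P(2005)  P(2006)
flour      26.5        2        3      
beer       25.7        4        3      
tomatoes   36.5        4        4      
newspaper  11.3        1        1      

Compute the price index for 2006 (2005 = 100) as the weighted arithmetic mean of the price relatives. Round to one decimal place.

106.8

flour: 26.5 × (3/2) = 26.5 × 1.500000 = 39.7500
beer: 25.7 × (3/4) = 25.7 × 0.750000 = 19.2750
tomatoes: 36.5 × (4/4) = 36.5 × 1.000000 = 36.5000
newspaper: 11.3 × (1/1) = 11.3 × 1.000000 = 11.3000
Index = Σ wᵢ·(p₁ᵢ/p₀ᵢ) = 39.7500 + 19.2750 + 36.5000 + 11.3000 = 106.8250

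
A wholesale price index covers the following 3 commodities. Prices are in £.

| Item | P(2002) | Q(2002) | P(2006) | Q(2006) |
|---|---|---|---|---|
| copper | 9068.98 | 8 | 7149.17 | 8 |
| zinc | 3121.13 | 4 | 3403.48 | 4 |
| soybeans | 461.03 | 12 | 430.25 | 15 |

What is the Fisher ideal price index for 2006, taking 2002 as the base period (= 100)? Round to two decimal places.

Laspeyres component (base-period weights):
ΣP(2006)Q(2002) = 7149.17×8 + 3403.48×4 + 430.25×12 = 57193.36 + 13613.92 + 5163 = 75970.28
ΣP(2002)Q(2002) = 9068.98×8 + 3121.13×4 + 461.03×12 = 72551.84 + 12484.52 + 5532.36 = 90568.72
L = 75970.28 / 90568.72 × 100 = 83.8814
Paasche component (current-period weights):
ΣP(2006)Q(2006) = 7149.17×8 + 3403.48×4 + 430.25×15 = 57193.36 + 13613.92 + 6453.75 = 77261.03
ΣP(2002)Q(2006) = 9068.98×8 + 3121.13×4 + 461.03×15 = 72551.84 + 12484.52 + 6915.45 = 91951.81
P = 77261.03 / 91951.81 × 100 = 84.0234
Fisher = √(L × P) = √(83.8814 × 84.0234) = 83.9523

83.95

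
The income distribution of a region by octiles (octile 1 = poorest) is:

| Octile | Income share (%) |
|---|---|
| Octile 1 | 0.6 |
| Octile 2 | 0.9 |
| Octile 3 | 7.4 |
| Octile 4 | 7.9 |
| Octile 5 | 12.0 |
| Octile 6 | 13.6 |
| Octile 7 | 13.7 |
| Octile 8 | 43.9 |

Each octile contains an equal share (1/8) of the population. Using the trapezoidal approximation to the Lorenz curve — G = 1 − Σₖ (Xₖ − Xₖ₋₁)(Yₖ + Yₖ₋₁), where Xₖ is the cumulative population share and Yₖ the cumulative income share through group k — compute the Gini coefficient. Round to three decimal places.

Cumulative income shares Yₖ: 0.0060, 0.0150, 0.0890, 0.1680, 0.2880, 0.4240, 0.5610, 1.0000
Σ (Xₖ−Xₖ₋₁)(Yₖ+Yₖ₋₁) = (1/8)(0.0060+0.0000) + (1/8)(0.0150+0.0060) + (1/8)(0.0890+0.0150) + (1/8)(0.1680+0.0890) + (1/8)(0.2880+0.1680) + (1/8)(0.4240+0.2880) + (1/8)(0.5610+0.4240) + (1/8)(1.0000+0.5610)
  = 0.0008 + 0.0026 + 0.0130 + 0.0321 + 0.0570 + 0.0890 + 0.1231 + 0.1951 = 0.5128
G = 1 − 0.5128 = 0.4872

0.487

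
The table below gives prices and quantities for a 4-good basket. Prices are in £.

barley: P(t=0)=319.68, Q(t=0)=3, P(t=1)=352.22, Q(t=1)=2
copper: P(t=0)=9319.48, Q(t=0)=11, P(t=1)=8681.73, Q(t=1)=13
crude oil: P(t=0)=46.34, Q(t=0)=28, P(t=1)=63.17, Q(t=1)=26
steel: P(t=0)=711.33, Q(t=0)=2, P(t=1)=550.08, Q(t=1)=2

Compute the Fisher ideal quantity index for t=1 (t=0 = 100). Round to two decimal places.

Laspeyres component (base-period weights):
ΣP(t=0)Q(t=1) = 319.68×2 + 9319.48×13 + 46.34×26 + 711.33×2 = 639.36 + 121153.24 + 1204.84 + 1422.66 = 124420.1
ΣP(t=0)Q(t=0) = 319.68×3 + 9319.48×11 + 46.34×28 + 711.33×2 = 959.04 + 102514.28 + 1297.52 + 1422.66 = 106193.5
L = 124420.1 / 106193.5 × 100 = 117.1636
Paasche component (current-period weights):
ΣP(t=1)Q(t=1) = 352.22×2 + 8681.73×13 + 63.17×26 + 550.08×2 = 704.44 + 112862.49 + 1642.42 + 1100.16 = 116309.51
ΣP(t=1)Q(t=0) = 352.22×3 + 8681.73×11 + 63.17×28 + 550.08×2 = 1056.66 + 95499.03 + 1768.76 + 1100.16 = 99424.61
P = 116309.51 / 99424.61 × 100 = 116.9826
Fisher = √(L × P) = √(117.1636 × 116.9826) = 117.0731

117.07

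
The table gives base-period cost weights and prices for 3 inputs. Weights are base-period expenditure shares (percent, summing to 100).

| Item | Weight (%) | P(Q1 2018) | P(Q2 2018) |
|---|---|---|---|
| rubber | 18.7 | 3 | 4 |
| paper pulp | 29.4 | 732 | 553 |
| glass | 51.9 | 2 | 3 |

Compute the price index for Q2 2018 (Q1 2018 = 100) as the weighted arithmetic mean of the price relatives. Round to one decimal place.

125.0

rubber: 18.7 × (4/3) = 18.7 × 1.333333 = 24.9333
paper pulp: 29.4 × (553/732) = 29.4 × 0.755464 = 22.2107
glass: 51.9 × (3/2) = 51.9 × 1.500000 = 77.8500
Index = Σ wᵢ·(p₁ᵢ/p₀ᵢ) = 24.9333 + 22.2107 + 77.8500 = 124.9940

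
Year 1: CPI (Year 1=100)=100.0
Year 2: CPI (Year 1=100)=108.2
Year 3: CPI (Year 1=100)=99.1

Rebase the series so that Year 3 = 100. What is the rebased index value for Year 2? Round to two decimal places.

109.18

Rebased(Year 2) = 108.2 / 99.1 × 100 = 109.1826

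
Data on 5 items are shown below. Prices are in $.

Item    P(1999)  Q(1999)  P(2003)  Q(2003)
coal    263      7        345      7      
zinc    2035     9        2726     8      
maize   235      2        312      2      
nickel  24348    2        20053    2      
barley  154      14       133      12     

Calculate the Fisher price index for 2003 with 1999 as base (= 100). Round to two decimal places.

96.77

Laspeyres component (base-period weights):
ΣP(2003)Q(1999) = 345×7 + 2726×9 + 312×2 + 20053×2 + 133×14 = 2415 + 24534 + 624 + 40106 + 1862 = 69541
ΣP(1999)Q(1999) = 263×7 + 2035×9 + 235×2 + 24348×2 + 154×14 = 1841 + 18315 + 470 + 48696 + 2156 = 71478
L = 69541 / 71478 × 100 = 97.2901
Paasche component (current-period weights):
ΣP(2003)Q(2003) = 345×7 + 2726×8 + 312×2 + 20053×2 + 133×12 = 2415 + 21808 + 624 + 40106 + 1596 = 66549
ΣP(1999)Q(2003) = 263×7 + 2035×8 + 235×2 + 24348×2 + 154×12 = 1841 + 16280 + 470 + 48696 + 1848 = 69135
P = 66549 / 69135 × 100 = 96.2595
Fisher = √(L × P) = √(97.2901 × 96.2595) = 96.7734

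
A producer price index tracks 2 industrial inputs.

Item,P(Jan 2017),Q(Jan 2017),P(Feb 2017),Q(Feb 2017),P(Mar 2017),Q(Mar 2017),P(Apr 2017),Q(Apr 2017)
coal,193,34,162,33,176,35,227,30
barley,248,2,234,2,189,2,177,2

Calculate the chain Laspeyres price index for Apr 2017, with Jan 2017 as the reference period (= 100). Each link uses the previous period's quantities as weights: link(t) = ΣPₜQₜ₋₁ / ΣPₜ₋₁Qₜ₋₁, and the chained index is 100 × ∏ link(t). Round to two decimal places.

Link Jan 2017→Feb 2017:
ΣP(Feb 2017)Q(Jan 2017) = 162×34 + 234×2 = 5508 + 468 = 5976
ΣP(Jan 2017)Q(Jan 2017) = 193×34 + 248×2 = 6562 + 496 = 7058
link = 5976/7058 = 0.846699
Link Feb 2017→Mar 2017:
ΣP(Mar 2017)Q(Feb 2017) = 176×33 + 189×2 = 5808 + 378 = 6186
ΣP(Feb 2017)Q(Feb 2017) = 162×33 + 234×2 = 5346 + 468 = 5814
link = 6186/5814 = 1.063983
Link Mar 2017→Apr 2017:
ΣP(Apr 2017)Q(Mar 2017) = 227×35 + 177×2 = 7945 + 354 = 8299
ΣP(Mar 2017)Q(Mar 2017) = 176×35 + 189×2 = 6160 + 378 = 6538
link = 8299/6538 = 1.269348
Chained index = 100 × 0.846699 × 1.063983 × 1.269348 = 114.3522

114.35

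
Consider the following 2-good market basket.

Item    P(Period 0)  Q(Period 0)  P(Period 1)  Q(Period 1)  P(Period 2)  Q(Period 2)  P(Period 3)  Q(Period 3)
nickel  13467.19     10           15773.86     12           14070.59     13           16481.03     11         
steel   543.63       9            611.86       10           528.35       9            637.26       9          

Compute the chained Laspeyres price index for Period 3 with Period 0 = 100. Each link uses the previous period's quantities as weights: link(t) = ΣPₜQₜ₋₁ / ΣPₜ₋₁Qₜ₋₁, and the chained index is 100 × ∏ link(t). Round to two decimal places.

122.18

Link Period 0→Period 1:
ΣP(Period 1)Q(Period 0) = 15773.86×10 + 611.86×9 = 157738.6 + 5506.74 = 163245.34
ΣP(Period 0)Q(Period 0) = 13467.19×10 + 543.63×9 = 134671.9 + 4892.67 = 139564.57
link = 163245.34/139564.57 = 1.169676
Link Period 1→Period 2:
ΣP(Period 2)Q(Period 1) = 14070.59×12 + 528.35×10 = 168847.08 + 5283.5 = 174130.58
ΣP(Period 1)Q(Period 1) = 15773.86×12 + 611.86×10 = 189286.32 + 6118.6 = 195404.92
link = 174130.58/195404.92 = 0.891127
Link Period 2→Period 3:
ΣP(Period 3)Q(Period 2) = 16481.03×13 + 637.26×9 = 214253.39 + 5735.34 = 219988.73
ΣP(Period 2)Q(Period 2) = 14070.59×13 + 528.35×9 = 182917.67 + 4755.15 = 187672.82
link = 219988.73/187672.82 = 1.172193
Chained index = 100 × 1.169676 × 0.891127 × 1.172193 = 122.1812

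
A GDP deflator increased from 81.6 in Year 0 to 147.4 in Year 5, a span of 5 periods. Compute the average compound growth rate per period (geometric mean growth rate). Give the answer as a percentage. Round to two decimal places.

Growth factor = (147.4/81.6)^(1/5) = (1.806373)^(1/5) = 1.125541
Growth rate = 1.125541 − 1 = 0.125541 = 12.5541%

12.55%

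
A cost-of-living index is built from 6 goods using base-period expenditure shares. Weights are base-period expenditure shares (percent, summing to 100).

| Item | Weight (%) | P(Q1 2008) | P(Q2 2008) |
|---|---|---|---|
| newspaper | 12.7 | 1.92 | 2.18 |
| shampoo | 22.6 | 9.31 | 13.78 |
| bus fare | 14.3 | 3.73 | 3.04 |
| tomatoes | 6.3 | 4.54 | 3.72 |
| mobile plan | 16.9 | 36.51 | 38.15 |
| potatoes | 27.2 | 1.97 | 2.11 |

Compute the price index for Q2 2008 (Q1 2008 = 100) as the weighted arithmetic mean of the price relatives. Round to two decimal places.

111.48

newspaper: 12.7 × (2.18/1.92) = 12.7 × 1.135417 = 14.4198
shampoo: 22.6 × (13.78/9.31) = 22.6 × 1.480129 = 33.4509
bus fare: 14.3 × (3.04/3.73) = 14.3 × 0.815013 = 11.6547
tomatoes: 6.3 × (3.72/4.54) = 6.3 × 0.819383 = 5.1621
mobile plan: 16.9 × (38.15/36.51) = 16.9 × 1.044919 = 17.6591
potatoes: 27.2 × (2.11/1.97) = 27.2 × 1.071066 = 29.1330
Index = Σ wᵢ·(p₁ᵢ/p₀ᵢ) = 14.4198 + 33.4509 + 11.6547 + 5.1621 + 17.6591 + 29.1330 = 111.4796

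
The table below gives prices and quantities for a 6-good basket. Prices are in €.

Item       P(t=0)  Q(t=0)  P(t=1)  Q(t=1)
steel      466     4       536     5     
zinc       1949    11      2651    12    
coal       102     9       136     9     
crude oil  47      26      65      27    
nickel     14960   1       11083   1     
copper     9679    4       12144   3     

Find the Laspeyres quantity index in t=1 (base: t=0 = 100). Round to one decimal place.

90.9

Laspeyres quantity index uses base-period prices as weights.
ΣP(t=0)·Q(t=1) = 466×5 + 1949×12 + 102×9 + 47×27 + 14960×1 + 9679×3 = 2330 + 23388 + 918 + 1269 + 14960 + 29037 = 71902
ΣP(t=0)·Q(t=0) = 466×4 + 1949×11 + 102×9 + 47×26 + 14960×1 + 9679×4 = 1864 + 21439 + 918 + 1222 + 14960 + 38716 = 79119
Index = 71902 / 79119 × 100 = 90.8783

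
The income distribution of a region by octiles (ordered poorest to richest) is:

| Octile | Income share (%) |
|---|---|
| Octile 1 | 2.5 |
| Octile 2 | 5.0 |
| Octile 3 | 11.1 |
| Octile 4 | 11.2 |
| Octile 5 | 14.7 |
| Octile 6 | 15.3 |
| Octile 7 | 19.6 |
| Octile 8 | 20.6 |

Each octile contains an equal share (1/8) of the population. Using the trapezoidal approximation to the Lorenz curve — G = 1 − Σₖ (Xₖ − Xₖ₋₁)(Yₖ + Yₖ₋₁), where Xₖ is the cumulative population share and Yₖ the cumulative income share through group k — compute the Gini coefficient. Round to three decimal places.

Cumulative income shares Yₖ: 0.0250, 0.0750, 0.1860, 0.2980, 0.4450, 0.5980, 0.7940, 1.0000
Σ (Xₖ−Xₖ₋₁)(Yₖ+Yₖ₋₁) = (1/8)(0.0250+0.0000) + (1/8)(0.0750+0.0250) + (1/8)(0.1860+0.0750) + (1/8)(0.2980+0.1860) + (1/8)(0.4450+0.2980) + (1/8)(0.5980+0.4450) + (1/8)(0.7940+0.5980) + (1/8)(1.0000+0.7940)
  = 0.0031 + 0.0125 + 0.0326 + 0.0605 + 0.0929 + 0.1304 + 0.1740 + 0.2243 = 0.7302
G = 1 − 0.7302 = 0.2698

0.270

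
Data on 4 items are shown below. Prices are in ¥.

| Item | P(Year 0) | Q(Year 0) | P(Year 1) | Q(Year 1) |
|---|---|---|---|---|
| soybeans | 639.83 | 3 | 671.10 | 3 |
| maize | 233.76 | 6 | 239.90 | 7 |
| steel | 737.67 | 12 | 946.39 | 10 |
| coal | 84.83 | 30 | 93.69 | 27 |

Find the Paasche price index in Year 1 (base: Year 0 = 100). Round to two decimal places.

118.63

Paasche price index uses current-period quantities as weights.
ΣP(Year 1)·Q(Year 1) = 671.10×3 + 239.90×7 + 946.39×10 + 93.69×27 = 2013.3 + 1679.3 + 9463.9 + 2529.63 = 15686.13
ΣP(Year 0)·Q(Year 1) = 639.83×3 + 233.76×7 + 737.67×10 + 84.83×27 = 1919.49 + 1636.32 + 7376.7 + 2290.41 = 13222.92
Index = 15686.13 / 13222.92 × 100 = 118.6283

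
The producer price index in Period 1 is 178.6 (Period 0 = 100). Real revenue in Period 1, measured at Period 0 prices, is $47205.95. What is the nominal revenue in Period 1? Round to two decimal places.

84309.83

Nominal = Real × (Index/100) = 47205.95 × (178.6/100)
        = 47205.95 × 1.786 = 84309.8267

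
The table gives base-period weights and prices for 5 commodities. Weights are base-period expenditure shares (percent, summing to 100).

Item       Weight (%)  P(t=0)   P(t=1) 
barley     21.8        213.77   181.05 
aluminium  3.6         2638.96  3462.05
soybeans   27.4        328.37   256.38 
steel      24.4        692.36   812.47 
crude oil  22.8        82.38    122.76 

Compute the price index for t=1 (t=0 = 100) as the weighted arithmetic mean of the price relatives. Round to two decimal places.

barley: 21.8 × (181.05/213.77) = 21.8 × 0.846938 = 18.4633
aluminium: 3.6 × (3462.05/2638.96) = 3.6 × 1.311899 = 4.7228
soybeans: 27.4 × (256.38/328.37) = 27.4 × 0.780766 = 21.3930
steel: 24.4 × (812.47/692.36) = 24.4 × 1.173479 = 28.6329
crude oil: 22.8 × (122.76/82.38) = 22.8 × 1.490168 = 33.9758
Index = Σ wᵢ·(p₁ᵢ/p₀ᵢ) = 18.4633 + 4.7228 + 21.3930 + 28.6329 + 33.9758 = 107.1878

107.19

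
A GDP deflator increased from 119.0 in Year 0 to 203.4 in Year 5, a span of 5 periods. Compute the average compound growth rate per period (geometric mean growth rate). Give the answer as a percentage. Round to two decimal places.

Growth factor = (203.4/119.0)^(1/5) = (1.709244)^(1/5) = 1.113168
Growth rate = 1.113168 − 1 = 0.113168 = 11.3168%

11.32%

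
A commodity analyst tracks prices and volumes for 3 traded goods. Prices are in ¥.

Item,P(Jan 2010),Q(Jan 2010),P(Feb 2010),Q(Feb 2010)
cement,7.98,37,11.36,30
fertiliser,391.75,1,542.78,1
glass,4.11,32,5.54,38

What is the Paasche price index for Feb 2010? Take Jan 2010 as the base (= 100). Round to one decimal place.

139.0

Paasche price index uses current-period quantities as weights.
ΣP(Feb 2010)·Q(Feb 2010) = 11.36×30 + 542.78×1 + 5.54×38 = 340.8 + 542.78 + 210.52 = 1094.1
ΣP(Jan 2010)·Q(Feb 2010) = 7.98×30 + 391.75×1 + 4.11×38 = 239.4 + 391.75 + 156.18 = 787.33
Index = 1094.1 / 787.33 × 100 = 138.9633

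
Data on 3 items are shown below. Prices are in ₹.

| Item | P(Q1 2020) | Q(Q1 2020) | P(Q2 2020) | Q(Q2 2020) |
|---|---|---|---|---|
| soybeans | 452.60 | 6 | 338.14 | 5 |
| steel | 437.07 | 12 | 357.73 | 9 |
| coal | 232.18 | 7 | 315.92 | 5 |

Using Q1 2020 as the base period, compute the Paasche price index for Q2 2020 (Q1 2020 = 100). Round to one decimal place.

88.2

Paasche price index uses current-period quantities as weights.
ΣP(Q2 2020)·Q(Q2 2020) = 338.14×5 + 357.73×9 + 315.92×5 = 1690.7 + 3219.57 + 1579.6 = 6489.87
ΣP(Q1 2020)·Q(Q2 2020) = 452.60×5 + 437.07×9 + 232.18×5 = 2263 + 3933.63 + 1160.9 = 7357.53
Index = 6489.87 / 7357.53 × 100 = 88.2072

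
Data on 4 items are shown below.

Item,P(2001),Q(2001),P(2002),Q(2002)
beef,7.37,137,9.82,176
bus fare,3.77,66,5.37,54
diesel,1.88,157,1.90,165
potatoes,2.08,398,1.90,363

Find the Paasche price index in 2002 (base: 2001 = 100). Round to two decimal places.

Paasche price index uses current-period quantities as weights.
ΣP(2002)·Q(2002) = 9.82×176 + 5.37×54 + 1.90×165 + 1.90×363 = 1728.32 + 289.98 + 313.5 + 689.7 = 3021.5
ΣP(2001)·Q(2002) = 7.37×176 + 3.77×54 + 1.88×165 + 2.08×363 = 1297.12 + 203.58 + 310.2 + 755.04 = 2565.94
Index = 3021.5 / 2565.94 × 100 = 117.7541

117.75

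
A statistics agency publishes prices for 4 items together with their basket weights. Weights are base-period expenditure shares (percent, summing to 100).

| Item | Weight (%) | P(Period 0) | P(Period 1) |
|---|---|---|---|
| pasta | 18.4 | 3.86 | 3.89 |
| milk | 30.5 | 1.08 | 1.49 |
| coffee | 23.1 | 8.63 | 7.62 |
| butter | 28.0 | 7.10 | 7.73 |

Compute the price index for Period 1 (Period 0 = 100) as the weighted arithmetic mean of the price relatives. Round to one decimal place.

pasta: 18.4 × (3.89/3.86) = 18.4 × 1.007772 = 18.5430
milk: 30.5 × (1.49/1.08) = 30.5 × 1.379630 = 42.0787
coffee: 23.1 × (7.62/8.63) = 23.1 × 0.882966 = 20.3965
butter: 28.0 × (7.73/7.10) = 28.0 × 1.088732 = 30.4845
Index = Σ wᵢ·(p₁ᵢ/p₀ᵢ) = 18.5430 + 42.0787 + 20.3965 + 30.4845 = 111.5027

111.5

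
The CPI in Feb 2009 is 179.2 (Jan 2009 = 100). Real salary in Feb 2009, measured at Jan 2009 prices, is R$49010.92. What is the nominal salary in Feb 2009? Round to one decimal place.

87827.6

Nominal = Real × (Index/100) = 49010.92 × (179.2/100)
        = 49010.92 × 1.792 = 87827.5686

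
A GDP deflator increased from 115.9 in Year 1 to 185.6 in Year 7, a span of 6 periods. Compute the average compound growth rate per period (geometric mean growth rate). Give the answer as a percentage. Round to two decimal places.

8.16%

Growth factor = (185.6/115.9)^(1/6) = (1.601381)^(1/6) = 1.081639
Growth rate = 1.081639 − 1 = 0.081639 = 8.1639%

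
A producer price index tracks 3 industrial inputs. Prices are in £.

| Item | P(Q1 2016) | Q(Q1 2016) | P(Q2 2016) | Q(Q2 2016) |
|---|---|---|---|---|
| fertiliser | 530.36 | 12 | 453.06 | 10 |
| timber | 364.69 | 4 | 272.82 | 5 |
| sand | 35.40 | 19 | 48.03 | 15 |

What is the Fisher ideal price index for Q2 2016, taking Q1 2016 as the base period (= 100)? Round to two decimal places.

Laspeyres component (base-period weights):
ΣP(Q2 2016)Q(Q1 2016) = 453.06×12 + 272.82×4 + 48.03×19 = 5436.72 + 1091.28 + 912.57 = 7440.57
ΣP(Q1 2016)Q(Q1 2016) = 530.36×12 + 364.69×4 + 35.40×19 = 6364.32 + 1458.76 + 672.6 = 8495.68
L = 7440.57 / 8495.68 × 100 = 87.5806
Paasche component (current-period weights):
ΣP(Q2 2016)Q(Q2 2016) = 453.06×10 + 272.82×5 + 48.03×15 = 4530.6 + 1364.1 + 720.45 = 6615.15
ΣP(Q1 2016)Q(Q2 2016) = 530.36×10 + 364.69×5 + 35.40×15 = 5303.6 + 1823.45 + 531 = 7658.05
P = 6615.15 / 7658.05 × 100 = 86.3817
Fisher = √(L × P) = √(87.5806 × 86.3817) = 86.9791

86.98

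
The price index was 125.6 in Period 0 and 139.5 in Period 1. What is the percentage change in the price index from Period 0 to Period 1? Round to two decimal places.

Change = (139.5 − 125.6) / 125.6 × 100
       = 13.9 / 125.6 × 100 = 11.0669%

11.07%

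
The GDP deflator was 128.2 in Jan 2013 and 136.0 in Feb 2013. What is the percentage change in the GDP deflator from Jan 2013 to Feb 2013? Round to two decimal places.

Change = (136.0 − 128.2) / 128.2 × 100
       = 7.8 / 128.2 × 100 = 6.0842%

6.08%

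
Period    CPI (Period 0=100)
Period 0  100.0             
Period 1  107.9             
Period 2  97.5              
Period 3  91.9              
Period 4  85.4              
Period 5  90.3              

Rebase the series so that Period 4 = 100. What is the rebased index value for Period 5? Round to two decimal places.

105.74

Rebased(Period 5) = 90.3 / 85.4 × 100 = 105.7377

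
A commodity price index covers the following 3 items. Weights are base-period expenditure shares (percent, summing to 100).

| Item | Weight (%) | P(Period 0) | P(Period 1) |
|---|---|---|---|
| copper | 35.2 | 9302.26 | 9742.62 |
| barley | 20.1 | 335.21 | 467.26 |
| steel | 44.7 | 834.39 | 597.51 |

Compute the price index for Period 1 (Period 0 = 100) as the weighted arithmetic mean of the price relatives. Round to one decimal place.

copper: 35.2 × (9742.62/9302.26) = 35.2 × 1.047339 = 36.8663
barley: 20.1 × (467.26/335.21) = 20.1 × 1.393932 = 28.0180
steel: 44.7 × (597.51/834.39) = 44.7 × 0.716104 = 32.0098
Index = Σ wᵢ·(p₁ᵢ/p₀ᵢ) = 36.8663 + 28.0180 + 32.0098 = 96.8942

96.9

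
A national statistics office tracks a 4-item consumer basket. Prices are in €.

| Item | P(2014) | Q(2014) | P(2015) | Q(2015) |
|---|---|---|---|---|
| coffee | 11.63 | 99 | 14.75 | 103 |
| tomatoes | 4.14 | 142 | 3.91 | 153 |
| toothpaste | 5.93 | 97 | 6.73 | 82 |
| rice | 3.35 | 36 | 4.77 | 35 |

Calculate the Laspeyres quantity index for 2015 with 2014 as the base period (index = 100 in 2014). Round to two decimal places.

99.99

Laspeyres quantity index uses base-period prices as weights.
ΣP(2014)·Q(2015) = 11.63×103 + 4.14×153 + 5.93×82 + 3.35×35 = 1197.89 + 633.42 + 486.26 + 117.25 = 2434.82
ΣP(2014)·Q(2014) = 11.63×99 + 4.14×142 + 5.93×97 + 3.35×36 = 1151.37 + 587.88 + 575.21 + 120.6 = 2435.06
Index = 2434.82 / 2435.06 × 100 = 99.9901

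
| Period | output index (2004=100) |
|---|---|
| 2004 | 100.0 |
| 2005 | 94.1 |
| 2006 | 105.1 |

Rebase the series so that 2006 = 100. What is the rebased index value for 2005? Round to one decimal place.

Rebased(2005) = 94.1 / 105.1 × 100 = 89.5338

89.5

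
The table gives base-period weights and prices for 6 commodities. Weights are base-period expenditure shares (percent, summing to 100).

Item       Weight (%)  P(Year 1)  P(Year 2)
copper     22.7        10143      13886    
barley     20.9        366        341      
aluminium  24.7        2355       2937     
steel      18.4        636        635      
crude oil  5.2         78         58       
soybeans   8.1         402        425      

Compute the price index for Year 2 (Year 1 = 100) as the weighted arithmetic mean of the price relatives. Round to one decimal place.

copper: 22.7 × (13886/10143) = 22.7 × 1.369023 = 31.0768
barley: 20.9 × (341/366) = 20.9 × 0.931694 = 19.4724
aluminium: 24.7 × (2937/2355) = 24.7 × 1.247134 = 30.8042
steel: 18.4 × (635/636) = 18.4 × 0.998428 = 18.3711
crude oil: 5.2 × (58/78) = 5.2 × 0.743590 = 3.8667
soybeans: 8.1 × (425/402) = 8.1 × 1.057214 = 8.5634
Index = Σ wᵢ·(p₁ᵢ/p₀ᵢ) = 31.0768 + 19.4724 + 30.8042 + 18.3711 + 3.8667 + 8.5634 = 112.1546

112.2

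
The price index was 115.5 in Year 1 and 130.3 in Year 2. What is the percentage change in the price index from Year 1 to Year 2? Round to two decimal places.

Change = (130.3 − 115.5) / 115.5 × 100
       = 14.8 / 115.5 × 100 = 12.8139%

12.81%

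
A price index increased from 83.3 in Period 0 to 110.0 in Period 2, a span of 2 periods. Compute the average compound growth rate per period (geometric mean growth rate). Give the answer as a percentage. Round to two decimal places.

14.91%

Growth factor = (110.0/83.3)^(1/2) = (1.320528)^(1/2) = 1.149142
Growth rate = 1.149142 − 1 = 0.149142 = 14.9142%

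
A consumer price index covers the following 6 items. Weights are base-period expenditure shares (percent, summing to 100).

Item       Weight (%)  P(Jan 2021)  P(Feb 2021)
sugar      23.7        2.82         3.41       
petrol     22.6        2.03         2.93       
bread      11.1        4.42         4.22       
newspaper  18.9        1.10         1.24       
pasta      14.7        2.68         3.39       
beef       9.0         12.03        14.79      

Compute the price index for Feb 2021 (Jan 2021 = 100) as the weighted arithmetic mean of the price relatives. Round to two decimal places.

sugar: 23.7 × (3.41/2.82) = 23.7 × 1.209220 = 28.6585
petrol: 22.6 × (2.93/2.03) = 22.6 × 1.443350 = 32.6197
bread: 11.1 × (4.22/4.42) = 11.1 × 0.954751 = 10.5977
newspaper: 18.9 × (1.24/1.10) = 18.9 × 1.127273 = 21.3055
pasta: 14.7 × (3.39/2.68) = 14.7 × 1.264925 = 18.5944
beef: 9.0 × (14.79/12.03) = 9.0 × 1.229426 = 11.0648
Index = Σ wᵢ·(p₁ᵢ/p₀ᵢ) = 28.6585 + 32.6197 + 10.5977 + 21.3055 + 18.5944 + 11.0648 = 122.8406

122.84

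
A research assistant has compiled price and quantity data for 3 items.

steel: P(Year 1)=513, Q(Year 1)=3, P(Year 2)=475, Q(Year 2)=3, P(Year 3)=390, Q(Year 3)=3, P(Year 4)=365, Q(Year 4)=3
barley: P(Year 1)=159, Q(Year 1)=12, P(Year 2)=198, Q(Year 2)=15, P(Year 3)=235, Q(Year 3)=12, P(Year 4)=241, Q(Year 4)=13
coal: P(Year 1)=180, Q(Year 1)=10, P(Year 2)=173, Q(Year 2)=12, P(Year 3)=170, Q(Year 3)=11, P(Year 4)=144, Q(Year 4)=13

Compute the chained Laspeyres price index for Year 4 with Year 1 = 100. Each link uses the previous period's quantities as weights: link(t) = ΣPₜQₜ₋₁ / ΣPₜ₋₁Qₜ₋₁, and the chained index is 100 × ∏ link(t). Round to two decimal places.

Link Year 1→Year 2:
ΣP(Year 2)Q(Year 1) = 475×3 + 198×12 + 173×10 = 1425 + 2376 + 1730 = 5531
ΣP(Year 1)Q(Year 1) = 513×3 + 159×12 + 180×10 = 1539 + 1908 + 1800 = 5247
link = 5531/5247 = 1.054126
Link Year 2→Year 3:
ΣP(Year 3)Q(Year 2) = 390×3 + 235×15 + 170×12 = 1170 + 3525 + 2040 = 6735
ΣP(Year 2)Q(Year 2) = 475×3 + 198×15 + 173×12 = 1425 + 2970 + 2076 = 6471
link = 6735/6471 = 1.040797
Link Year 3→Year 4:
ΣP(Year 4)Q(Year 3) = 365×3 + 241×12 + 144×11 = 1095 + 2892 + 1584 = 5571
ΣP(Year 3)Q(Year 3) = 390×3 + 235×12 + 170×11 = 1170 + 2820 + 1870 = 5860
link = 5571/5860 = 0.950683
Chained index = 100 × 1.054126 × 1.040797 × 0.950683 = 104.3024

104.30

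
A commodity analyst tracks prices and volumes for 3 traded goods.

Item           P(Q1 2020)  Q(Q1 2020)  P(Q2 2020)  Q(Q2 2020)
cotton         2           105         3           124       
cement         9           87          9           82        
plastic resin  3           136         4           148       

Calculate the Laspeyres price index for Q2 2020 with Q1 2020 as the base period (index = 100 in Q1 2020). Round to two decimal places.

Laspeyres price index uses base-period quantities as weights.
ΣP(Q2 2020)·Q(Q1 2020) = 3×105 + 9×87 + 4×136 = 315 + 783 + 544 = 1642
ΣP(Q1 2020)·Q(Q1 2020) = 2×105 + 9×87 + 3×136 = 210 + 783 + 408 = 1401
Index = 1642 / 1401 × 100 = 117.2020

117.20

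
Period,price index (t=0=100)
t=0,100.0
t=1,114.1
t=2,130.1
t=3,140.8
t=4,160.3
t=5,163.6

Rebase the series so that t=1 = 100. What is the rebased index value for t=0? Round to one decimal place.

Rebased(t=0) = 100.0 / 114.1 × 100 = 87.6424

87.6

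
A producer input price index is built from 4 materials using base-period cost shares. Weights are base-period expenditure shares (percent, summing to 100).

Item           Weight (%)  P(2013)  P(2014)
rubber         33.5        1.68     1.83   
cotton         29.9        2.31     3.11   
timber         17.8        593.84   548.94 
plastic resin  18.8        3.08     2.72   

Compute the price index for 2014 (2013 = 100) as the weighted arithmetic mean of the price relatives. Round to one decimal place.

rubber: 33.5 × (1.83/1.68) = 33.5 × 1.089286 = 36.4911
cotton: 29.9 × (3.11/2.31) = 29.9 × 1.346320 = 40.2550
timber: 17.8 × (548.94/593.84) = 17.8 × 0.924390 = 16.4541
plastic resin: 18.8 × (2.72/3.08) = 18.8 × 0.883117 = 16.6026
Index = Σ wᵢ·(p₁ᵢ/p₀ᵢ) = 36.4911 + 40.2550 + 16.4541 + 16.6026 = 109.8028

109.8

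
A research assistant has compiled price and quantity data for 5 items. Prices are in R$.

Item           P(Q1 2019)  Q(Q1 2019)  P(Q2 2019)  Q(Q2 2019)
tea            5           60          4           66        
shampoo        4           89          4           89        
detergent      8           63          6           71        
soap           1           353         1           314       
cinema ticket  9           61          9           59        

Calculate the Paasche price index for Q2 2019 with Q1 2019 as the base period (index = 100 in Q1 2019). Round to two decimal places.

90.09

Paasche price index uses current-period quantities as weights.
ΣP(Q2 2019)·Q(Q2 2019) = 4×66 + 4×89 + 6×71 + 1×314 + 9×59 = 264 + 356 + 426 + 314 + 531 = 1891
ΣP(Q1 2019)·Q(Q2 2019) = 5×66 + 4×89 + 8×71 + 1×314 + 9×59 = 330 + 356 + 568 + 314 + 531 = 2099
Index = 1891 / 2099 × 100 = 90.0905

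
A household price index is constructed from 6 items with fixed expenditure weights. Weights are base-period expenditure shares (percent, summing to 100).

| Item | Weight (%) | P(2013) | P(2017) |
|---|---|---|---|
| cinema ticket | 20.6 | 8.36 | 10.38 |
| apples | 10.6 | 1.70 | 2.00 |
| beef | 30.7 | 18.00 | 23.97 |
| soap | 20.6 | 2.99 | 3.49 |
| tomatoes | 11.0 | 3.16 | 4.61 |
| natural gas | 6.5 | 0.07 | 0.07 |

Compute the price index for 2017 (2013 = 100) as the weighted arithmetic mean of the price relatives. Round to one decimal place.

cinema ticket: 20.6 × (10.38/8.36) = 20.6 × 1.241627 = 25.5775
apples: 10.6 × (2.00/1.70) = 10.6 × 1.176471 = 12.4706
beef: 30.7 × (23.97/18.00) = 30.7 × 1.331667 = 40.8822
soap: 20.6 × (3.49/2.99) = 20.6 × 1.167224 = 24.0448
tomatoes: 11.0 × (4.61/3.16) = 11.0 × 1.458861 = 16.0475
natural gas: 6.5 × (0.07/0.07) = 6.5 × 1.000000 = 6.5000
Index = Σ wᵢ·(p₁ᵢ/p₀ᵢ) = 25.5775 + 12.4706 + 40.8822 + 24.0448 + 16.0475 + 6.5000 = 125.5226

125.5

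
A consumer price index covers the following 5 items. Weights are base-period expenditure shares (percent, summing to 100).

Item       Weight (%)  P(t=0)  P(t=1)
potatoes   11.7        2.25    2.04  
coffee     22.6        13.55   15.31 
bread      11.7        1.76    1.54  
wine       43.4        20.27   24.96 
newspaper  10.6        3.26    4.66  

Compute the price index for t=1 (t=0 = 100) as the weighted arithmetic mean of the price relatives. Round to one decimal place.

potatoes: 11.7 × (2.04/2.25) = 11.7 × 0.906667 = 10.6080
coffee: 22.6 × (15.31/13.55) = 22.6 × 1.129889 = 25.5355
bread: 11.7 × (1.54/1.76) = 11.7 × 0.875000 = 10.2375
wine: 43.4 × (24.96/20.27) = 43.4 × 1.231376 = 53.4417
newspaper: 10.6 × (4.66/3.26) = 10.6 × 1.429448 = 15.1521
Index = Σ wᵢ·(p₁ᵢ/p₀ᵢ) = 10.6080 + 25.5355 + 10.2375 + 53.4417 + 15.1521 = 114.9749

115.0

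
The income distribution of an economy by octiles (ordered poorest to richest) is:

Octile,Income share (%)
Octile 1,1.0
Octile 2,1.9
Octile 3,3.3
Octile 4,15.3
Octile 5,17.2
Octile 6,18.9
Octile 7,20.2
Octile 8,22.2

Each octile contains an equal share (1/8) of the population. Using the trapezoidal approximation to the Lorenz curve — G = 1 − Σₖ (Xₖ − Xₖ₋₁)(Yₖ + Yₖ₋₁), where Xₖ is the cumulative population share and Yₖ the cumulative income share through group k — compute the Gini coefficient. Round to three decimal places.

0.361

Cumulative income shares Yₖ: 0.0100, 0.0290, 0.0620, 0.2150, 0.3870, 0.5760, 0.7780, 1.0000
Σ (Xₖ−Xₖ₋₁)(Yₖ+Yₖ₋₁) = (1/8)(0.0100+0.0000) + (1/8)(0.0290+0.0100) + (1/8)(0.0620+0.0290) + (1/8)(0.2150+0.0620) + (1/8)(0.3870+0.2150) + (1/8)(0.5760+0.3870) + (1/8)(0.7780+0.5760) + (1/8)(1.0000+0.7780)
  = 0.0013 + 0.0049 + 0.0114 + 0.0346 + 0.0752 + 0.1204 + 0.1692 + 0.2222 = 0.6392
G = 1 − 0.6392 = 0.3608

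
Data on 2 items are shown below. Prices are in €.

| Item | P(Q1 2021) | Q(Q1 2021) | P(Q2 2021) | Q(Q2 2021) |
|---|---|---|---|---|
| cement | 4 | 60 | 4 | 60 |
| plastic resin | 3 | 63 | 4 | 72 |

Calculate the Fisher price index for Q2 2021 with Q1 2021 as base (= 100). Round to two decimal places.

115.24

Laspeyres component (base-period weights):
ΣP(Q2 2021)Q(Q1 2021) = 4×60 + 4×63 = 240 + 252 = 492
ΣP(Q1 2021)Q(Q1 2021) = 4×60 + 3×63 = 240 + 189 = 429
L = 492 / 429 × 100 = 114.6853
Paasche component (current-period weights):
ΣP(Q2 2021)Q(Q2 2021) = 4×60 + 4×72 = 240 + 288 = 528
ΣP(Q1 2021)Q(Q2 2021) = 4×60 + 3×72 = 240 + 216 = 456
P = 528 / 456 × 100 = 115.7895
Fisher = √(L × P) = √(114.6853 × 115.7895) = 115.2361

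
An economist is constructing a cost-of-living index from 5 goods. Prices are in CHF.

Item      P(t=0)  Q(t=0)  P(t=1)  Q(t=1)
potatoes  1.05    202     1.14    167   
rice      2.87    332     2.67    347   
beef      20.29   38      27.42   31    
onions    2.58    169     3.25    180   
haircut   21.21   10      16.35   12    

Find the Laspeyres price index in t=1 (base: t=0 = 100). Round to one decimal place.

Laspeyres price index uses base-period quantities as weights.
ΣP(t=1)·Q(t=0) = 1.14×202 + 2.67×332 + 27.42×38 + 3.25×169 + 16.35×10 = 230.28 + 886.44 + 1041.96 + 549.25 + 163.5 = 2871.43
ΣP(t=0)·Q(t=0) = 1.05×202 + 2.87×332 + 20.29×38 + 2.58×169 + 21.21×10 = 212.1 + 952.84 + 771.02 + 436.02 + 212.1 = 2584.08
Index = 2871.43 / 2584.08 × 100 = 111.1200

111.1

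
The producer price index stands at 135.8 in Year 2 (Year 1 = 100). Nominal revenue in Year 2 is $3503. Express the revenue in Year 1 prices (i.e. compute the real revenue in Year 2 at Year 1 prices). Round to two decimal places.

Real = Nominal ÷ (Index/100) = 3503 ÷ (135.8/100)
     = 3503 ÷ 1.358 = 2579.5287

2579.53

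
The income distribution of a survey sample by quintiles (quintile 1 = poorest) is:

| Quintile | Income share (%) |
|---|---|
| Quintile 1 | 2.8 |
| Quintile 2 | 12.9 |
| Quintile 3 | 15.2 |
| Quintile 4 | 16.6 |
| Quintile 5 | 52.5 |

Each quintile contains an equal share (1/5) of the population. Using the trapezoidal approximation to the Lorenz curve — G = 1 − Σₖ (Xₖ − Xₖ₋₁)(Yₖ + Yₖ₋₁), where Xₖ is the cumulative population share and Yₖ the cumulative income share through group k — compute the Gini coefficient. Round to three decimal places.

0.412

Cumulative income shares Yₖ: 0.0280, 0.1570, 0.3090, 0.4750, 1.0000
Σ (Xₖ−Xₖ₋₁)(Yₖ+Yₖ₋₁) = (1/5)(0.0280+0.0000) + (1/5)(0.1570+0.0280) + (1/5)(0.3090+0.1570) + (1/5)(0.4750+0.3090) + (1/5)(1.0000+0.4750)
  = 0.0056 + 0.0370 + 0.0932 + 0.1568 + 0.2950 = 0.5876
G = 1 − 0.5876 = 0.4124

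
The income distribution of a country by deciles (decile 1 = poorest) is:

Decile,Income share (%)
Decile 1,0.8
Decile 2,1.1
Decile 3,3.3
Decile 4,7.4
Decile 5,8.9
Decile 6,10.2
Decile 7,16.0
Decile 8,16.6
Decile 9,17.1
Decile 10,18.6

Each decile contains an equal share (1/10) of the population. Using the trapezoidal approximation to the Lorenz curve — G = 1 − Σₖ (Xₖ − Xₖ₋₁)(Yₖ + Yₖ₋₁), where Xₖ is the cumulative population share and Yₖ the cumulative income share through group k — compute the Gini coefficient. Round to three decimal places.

0.366

Cumulative income shares Yₖ: 0.0080, 0.0190, 0.0520, 0.1260, 0.2150, 0.3170, 0.4770, 0.6430, 0.8140, 1.0000
Σ (Xₖ−Xₖ₋₁)(Yₖ+Yₖ₋₁) = (1/10)(0.0080+0.0000) + (1/10)(0.0190+0.0080) + (1/10)(0.0520+0.0190) + (1/10)(0.1260+0.0520) + (1/10)(0.2150+0.1260) + (1/10)(0.3170+0.2150) + (1/10)(0.4770+0.3170) + (1/10)(0.6430+0.4770) + (1/10)(0.8140+0.6430) + (1/10)(1.0000+0.8140)
  = 0.0008 + 0.0027 + 0.0071 + 0.0178 + 0.0341 + 0.0532 + 0.0794 + 0.1120 + 0.1457 + 0.1814 = 0.6342
G = 1 − 0.6342 = 0.3658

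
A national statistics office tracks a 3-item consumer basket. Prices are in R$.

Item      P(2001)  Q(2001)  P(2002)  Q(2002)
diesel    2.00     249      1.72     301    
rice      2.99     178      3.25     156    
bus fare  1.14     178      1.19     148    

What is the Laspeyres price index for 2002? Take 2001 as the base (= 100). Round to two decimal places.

Laspeyres price index uses base-period quantities as weights.
ΣP(2002)·Q(2001) = 1.72×249 + 3.25×178 + 1.19×178 = 428.28 + 578.5 + 211.82 = 1218.6
ΣP(2001)·Q(2001) = 2.00×249 + 2.99×178 + 1.14×178 = 498 + 532.22 + 202.92 = 1233.14
Index = 1218.6 / 1233.14 × 100 = 98.8209

98.82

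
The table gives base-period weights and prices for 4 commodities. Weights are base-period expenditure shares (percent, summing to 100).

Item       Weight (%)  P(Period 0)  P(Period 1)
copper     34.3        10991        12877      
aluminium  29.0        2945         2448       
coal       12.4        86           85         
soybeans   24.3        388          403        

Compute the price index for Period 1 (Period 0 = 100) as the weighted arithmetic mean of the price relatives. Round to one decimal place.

101.8

copper: 34.3 × (12877/10991) = 34.3 × 1.171595 = 40.1857
aluminium: 29.0 × (2448/2945) = 29.0 × 0.831239 = 24.1059
coal: 12.4 × (85/86) = 12.4 × 0.988372 = 12.2558
soybeans: 24.3 × (403/388) = 24.3 × 1.038660 = 25.2394
Index = Σ wᵢ·(p₁ᵢ/p₀ᵢ) = 40.1857 + 24.1059 + 12.2558 + 25.2394 = 101.7869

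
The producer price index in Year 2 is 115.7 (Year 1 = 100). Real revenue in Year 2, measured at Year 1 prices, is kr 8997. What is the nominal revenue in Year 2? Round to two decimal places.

10409.53

Nominal = Real × (Index/100) = 8997 × (115.7/100)
        = 8997 × 1.157 = 10409.5290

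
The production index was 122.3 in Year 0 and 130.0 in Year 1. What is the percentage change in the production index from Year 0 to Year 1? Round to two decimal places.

6.30%

Change = (130.0 − 122.3) / 122.3 × 100
       = 7.7 / 122.3 × 100 = 6.2960%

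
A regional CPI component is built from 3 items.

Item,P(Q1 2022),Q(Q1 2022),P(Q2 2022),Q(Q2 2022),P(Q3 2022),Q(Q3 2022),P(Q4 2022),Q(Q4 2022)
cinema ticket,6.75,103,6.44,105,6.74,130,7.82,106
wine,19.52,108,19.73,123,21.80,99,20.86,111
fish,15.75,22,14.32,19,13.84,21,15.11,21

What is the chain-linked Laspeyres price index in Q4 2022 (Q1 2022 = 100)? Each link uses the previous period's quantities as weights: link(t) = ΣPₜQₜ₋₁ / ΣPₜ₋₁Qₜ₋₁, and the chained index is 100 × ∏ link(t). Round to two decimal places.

109.19

Link Q1 2022→Q2 2022:
ΣP(Q2 2022)Q(Q1 2022) = 6.44×103 + 19.73×108 + 14.32×22 = 663.32 + 2130.84 + 315.04 = 3109.2
ΣP(Q1 2022)Q(Q1 2022) = 6.75×103 + 19.52×108 + 15.75×22 = 695.25 + 2108.16 + 346.5 = 3149.91
link = 3109.2/3149.91 = 0.987076
Link Q2 2022→Q3 2022:
ΣP(Q3 2022)Q(Q2 2022) = 6.74×105 + 21.80×123 + 13.84×19 = 707.7 + 2681.4 + 262.96 = 3652.06
ΣP(Q2 2022)Q(Q2 2022) = 6.44×105 + 19.73×123 + 14.32×19 = 676.2 + 2426.79 + 272.08 = 3375.07
link = 3652.06/3375.07 = 1.082069
Link Q3 2022→Q4 2022:
ΣP(Q4 2022)Q(Q3 2022) = 7.82×130 + 20.86×99 + 15.11×21 = 1016.6 + 2065.14 + 317.31 = 3399.05
ΣP(Q3 2022)Q(Q3 2022) = 6.74×130 + 21.80×99 + 13.84×21 = 876.2 + 2158.2 + 290.64 = 3325.04
link = 3399.05/3325.04 = 1.022258
Chained index = 100 × 0.987076 × 1.082069 × 1.022258 = 109.1858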